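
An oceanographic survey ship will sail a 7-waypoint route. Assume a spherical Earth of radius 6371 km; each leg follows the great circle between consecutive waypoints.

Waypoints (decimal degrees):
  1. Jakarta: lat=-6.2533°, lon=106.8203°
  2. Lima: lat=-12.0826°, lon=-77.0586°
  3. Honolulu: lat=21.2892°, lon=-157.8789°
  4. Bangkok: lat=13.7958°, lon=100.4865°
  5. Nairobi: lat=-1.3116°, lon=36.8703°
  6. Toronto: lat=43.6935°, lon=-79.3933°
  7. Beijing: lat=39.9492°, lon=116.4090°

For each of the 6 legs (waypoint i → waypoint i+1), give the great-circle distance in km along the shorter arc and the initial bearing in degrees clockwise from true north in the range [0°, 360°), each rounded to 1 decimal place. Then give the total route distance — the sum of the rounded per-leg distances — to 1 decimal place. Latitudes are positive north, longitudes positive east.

Leg 1: dist=17931.6 km, bearing=168.1°
Leg 2: dist=9565.3 km, bearing=292.8°
Leg 3: dist=10619.5 km, bearing=287.1°
Leg 4: dist=7203.9 km, bearing=261.9°
Leg 5: dist=12188.5 km, bearing=316.5°
Leg 6: dist=10580.3 km, bearing=347.9°
Total: 68089.1 km

Leg 1: φ1=-0.1091407, φ2=-0.2108812, Δφ=-0.1017405, Δλ=-3.2092922 rad; a=sin²(Δφ/2)+cosφ1·cosφ2·sin²(Δλ/2)=0.9735009429; c=2·atan2(√a, √(1-a))=2.814566726; dist=6371·c=17931.605 ≈ 17931.6 km; running total=17931.6 km
Leg 1 bearing: y=sinΔλ·cosφ2=0.06614926, x=cosφ1·sinφ2-sinφ1·cosφ2·cosΔλ=-0.31434329; θ=atan2(y, x)=168.1163° ≈ 168.1°
Leg 2: φ1=-0.2108812, φ2=0.3715666, Δφ=0.5824478, Δλ=-1.4105803 rad; a=sin²(Δφ/2)+cosφ1·cosφ2·sin²(Δλ/2)=0.4653237837; c=2·atan2(√a, √(1-a))=1.501388179; dist=6371·c=9565.344 ≈ 9565.3 km; running total=27496.9 km
Leg 2 bearing: y=sinΔλ·cosφ2=-0.91982650, x=cosφ1·sinφ2-sinφ1·cosφ2·cosΔλ=0.38614694; θ=atan2(y, x)=-67.2271° <0 so +360° → 292.7729° ≈ 292.8°
Leg 3: φ1=0.3715666, φ2=0.2407821, Δφ=-0.1307845, Δλ=4.5093269 rad; a=sin²(Δφ/2)+cosφ1·cosφ2·sin²(Δλ/2)=0.5479534084; c=2·atan2(√a, √(1-a))=1.666850783; dist=6371·c=10619.506 ≈ 10619.5 km; running total=38116.4 km
Leg 3 bearing: y=sinΔλ·cosφ2=-0.95119813, x=cosφ1·sinφ2-sinφ1·cosφ2·cosΔλ=0.29329848; θ=atan2(y, x)=-72.8630° <0 so +360° → 287.1370° ≈ 287.1°
Leg 4: φ1=0.2407821, φ2=-0.0228917, Δφ=-0.2636739, Δλ=-1.1103121 rad; a=sin²(Δφ/2)+cosφ1·cosφ2·sin²(Δλ/2)=0.2870045701; c=2·atan2(√a, √(1-a))=1.130739521; dist=6371·c=7203.941 ≈ 7203.9 km; running total=45320.3 km
Leg 4 bearing: y=sinΔλ·cosφ2=-0.89560273, x=cosφ1·sinφ2-sinφ1·cosφ2·cosΔλ=-0.12816996; θ=atan2(y, x)=-98.1443° <0 so +360° → 261.8557° ≈ 261.9°
Leg 5: φ1=-0.0228917, φ2=0.7625954, Δφ=0.7854872, Δλ=-2.0291826 rad; a=sin²(Δφ/2)+cosφ1·cosφ2·sin²(Δλ/2)=0.6678385929; c=2·atan2(√a, √(1-a))=1.913120363; dist=6371·c=12188.490 ≈ 12188.5 km; running total=57508.8 km
Leg 5 bearing: y=sinΔλ·cosφ2=-0.64840389, x=cosφ1·sinφ2-sinφ1·cosφ2·cosΔλ=0.68329585; θ=atan2(y, x)=-43.4991° <0 so +360° → 316.5009° ≈ 316.5°
Leg 6: φ1=0.7625954, φ2=0.6972451, Δφ=-0.0653504, Δλ=3.4173948 rad; a=sin²(Δφ/2)+cosφ1·cosφ2·sin²(Δλ/2)=0.5448898919; c=2·atan2(√a, √(1-a))=1.660697161; dist=6371·c=10580.302 ≈ 10580.3 km; running total=68089.1 km
Leg 6 bearing: y=sinΔλ·cosφ2=-0.20876348, x=cosφ1·sinφ2-sinφ1·cosφ2·cosΔλ=0.97383643; θ=atan2(y, x)=-12.0995° <0 so +360° → 347.9005° ≈ 347.9°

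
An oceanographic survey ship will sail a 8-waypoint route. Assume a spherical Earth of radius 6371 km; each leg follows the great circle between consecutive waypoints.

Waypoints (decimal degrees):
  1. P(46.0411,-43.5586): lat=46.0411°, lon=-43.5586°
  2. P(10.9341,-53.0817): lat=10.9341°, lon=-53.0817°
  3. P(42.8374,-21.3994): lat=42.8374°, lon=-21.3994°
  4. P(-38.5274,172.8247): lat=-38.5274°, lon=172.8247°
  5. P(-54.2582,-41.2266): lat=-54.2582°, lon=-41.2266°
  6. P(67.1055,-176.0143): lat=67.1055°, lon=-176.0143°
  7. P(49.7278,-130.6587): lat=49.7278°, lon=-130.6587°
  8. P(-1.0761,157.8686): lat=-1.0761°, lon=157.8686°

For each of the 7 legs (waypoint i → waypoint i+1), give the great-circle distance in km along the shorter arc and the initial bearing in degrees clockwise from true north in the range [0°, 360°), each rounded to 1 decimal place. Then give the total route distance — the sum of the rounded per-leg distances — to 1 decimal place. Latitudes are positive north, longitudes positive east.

Leg 1: dist=4006.6 km, bearing=196.0°
Leg 2: dist=4684.4 km, bearing=35.0°
Leg 3: dist=18725.5 km, bearing=287.0°
Leg 4: dist=9196.5 km, bearing=160.7°
Leg 5: dist=17257.9 km, bearing=318.8°
Leg 6: dist=3158.7 km, bearing=104.8°
Leg 7: dist=8782.9 km, bearing=255.0°
Total: 65812.5 km

Leg 1: φ1=0.8035688, φ2=0.1908360, Δφ=-0.6127327, Δλ=-0.1662094 rad; a=sin²(Δφ/2)+cosφ1·cosφ2·sin²(Δλ/2)=0.0956564330; c=2·atan2(√a, √(1-a))=0.628879506; dist=6371·c=4006.591 ≈ 4006.6 km; running total=4006.6 km
Leg 1 bearing: y=sinΔλ·cosφ2=-0.16244174, x=cosφ1·sinφ2-sinφ1·cosφ2·cosΔλ=-0.56536519; θ=atan2(y, x)=-163.9695° <0 so +360° → 196.0305° ≈ 196.0°
Leg 2: φ1=0.1908360, φ2=0.7476537, Δφ=0.5568176, Δλ=0.5529604 rad; a=sin²(Δφ/2)+cosφ1·cosφ2·sin²(Δλ/2)=0.1291770228; c=2·atan2(√a, √(1-a))=0.735275536; dist=6371·c=4684.440 ≈ 4684.4 km; running total=8691.0 km
Leg 2 bearing: y=sinΔλ·cosφ2=0.38512836, x=cosφ1·sinφ2-sinφ1·cosφ2·cosΔλ=0.54921528; θ=atan2(y, x)=35.0394° ≈ 35.0°
Leg 3: φ1=0.7476537, φ2=-0.6724300, Δφ=-1.4200837, Δλ=3.3898500 rad; a=sin²(Δφ/2)+cosφ1·cosφ2·sin²(Δλ/2)=0.9897924453; c=2·atan2(√a, √(1-a))=2.939182412; dist=6371·c=18725.531 ≈ 18725.5 km; running total=27416.5 km
Leg 3 bearing: y=sinΔλ·cosφ2=-0.19222550, x=cosφ1·sinφ2-sinφ1·cosφ2·cosΔλ=0.05884556; θ=atan2(y, x)=-72.9792° <0 so +360° → 287.0208° ≈ 287.0°
Leg 4: φ1=-0.6724300, φ2=-0.9469842, Δφ=-0.2745543, Δλ=-3.7359000 rad; a=sin²(Δφ/2)+cosφ1·cosφ2·sin²(Δλ/2)=0.4365234893; c=2·atan2(√a, √(1-a))=1.443499790; dist=6371·c=9196.537 ≈ 9196.5 km; running total=36613.0 km
Leg 4 bearing: y=sinΔλ·cosφ2=0.32707677, x=cosφ1·sinφ2-sinφ1·cosφ2·cosΔλ=-0.93643137; θ=atan2(y, x)=160.7467° ≈ 160.7°
Leg 5: φ1=-0.9469842, φ2=1.1712119, Δφ=2.1181962, Δλ=-2.3524892 rad; a=sin²(Δφ/2)+cosφ1·cosφ2·sin²(Δλ/2)=0.9539050088; c=2·atan2(√a, √(1-a))=2.708828581; dist=6371·c=17257.947 ≈ 17257.9 km; running total=53870.9 km
Leg 5 bearing: y=sinΔλ·cosφ2=-0.27610706, x=cosφ1·sinφ2-sinφ1·cosφ2·cosΔλ=0.31566733; θ=atan2(y, x)=-41.1755° <0 so +360° → 318.8245° ≈ 318.8°
Leg 6: φ1=1.1712119, φ2=0.8679138, Δφ=-0.3032981, Δλ=0.7916046 rad; a=sin²(Δφ/2)+cosφ1·cosφ2·sin²(Δλ/2)=0.0602036305; c=2·atan2(√a, √(1-a))=0.495790885; dist=6371·c=3158.684 ≈ 3158.7 km; running total=57029.6 km
Leg 6 bearing: y=sinΔλ·cosφ2=0.45991577, x=cosφ1·sinφ2-sinφ1·cosφ2·cosΔλ=-0.12163101; θ=atan2(y, x)=104.8135° ≈ 104.8°
Leg 7: φ1=0.8679138, φ2=-0.0187815, Δφ=-0.8866953, Δλ=5.0357514 rad; a=sin²(Δφ/2)+cosφ1·cosφ2·sin²(Δλ/2)=0.4044806464; c=2·atan2(√a, √(1-a))=1.378576093; dist=6371·c=8782.908 ≈ 8782.9 km; running total=65812.5 km
Leg 7 bearing: y=sinΔλ·cosφ2=-0.94800513, x=cosφ1·sinφ2-sinφ1·cosφ2·cosΔλ=-0.25453974; θ=atan2(y, x)=-105.0295° <0 so +360° → 254.9705° ≈ 255.0°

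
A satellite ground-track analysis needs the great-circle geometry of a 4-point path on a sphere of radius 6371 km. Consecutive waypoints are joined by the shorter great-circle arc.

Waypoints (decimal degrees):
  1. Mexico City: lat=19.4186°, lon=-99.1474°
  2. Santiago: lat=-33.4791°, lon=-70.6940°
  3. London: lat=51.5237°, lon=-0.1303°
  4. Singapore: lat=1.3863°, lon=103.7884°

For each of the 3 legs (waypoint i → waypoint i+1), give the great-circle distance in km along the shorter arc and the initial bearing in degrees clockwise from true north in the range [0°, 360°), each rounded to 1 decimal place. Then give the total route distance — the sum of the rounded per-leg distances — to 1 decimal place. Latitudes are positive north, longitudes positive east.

Leg 1: dist=6611.1 km, bearing=152.5°
Leg 2: dist=11677.8 km, bearing=37.4°
Leg 3: dist=10842.5 km, bearing=78.2°
Total: 29131.4 km

Leg 1: φ1=0.3389185, φ2=-0.5843205, Δφ=-0.9232390, Δλ=0.4966055 rad; a=sin²(Δφ/2)+cosφ1·cosφ2·sin²(Δλ/2)=0.2458911162; c=2·atan2(√a, √(1-a))=1.037682210; dist=6371·c=6611.073 ≈ 6611.1 km; running total=6611.1 km
Leg 1 bearing: y=sinΔλ·cosφ2=0.39739566, x=cosφ1·sinφ2-sinφ1·cosφ2·cosΔλ=-0.76406243; θ=atan2(y, x)=152.5207° ≈ 152.5°
Leg 2: φ1=-0.5843205, φ2=0.8992582, Δφ=1.4835787, Δλ=1.2315689 rad; a=sin²(Δφ/2)+cosφ1·cosφ2·sin²(Δλ/2)=0.6295827139; c=2·atan2(√a, √(1-a))=1.832954334; dist=6371·c=11677.752 ≈ 11677.8 km; running total=18288.9 km
Leg 2 bearing: y=sinΔλ·cosφ2=0.58673347, x=cosφ1·sinφ2-sinφ1·cosφ2·cosΔλ=0.76718780; θ=atan2(y, x)=37.4082° ≈ 37.4°
Leg 3: φ1=0.8992582, φ2=0.0241955, Δφ=-0.8750627, Δλ=1.8137235 rad; a=sin²(Δφ/2)+cosφ1·cosφ2·sin²(Δλ/2)=0.5653405124; c=2·atan2(√a, √(1-a))=1.701852191; dist=6371·c=10842.500 ≈ 10842.5 km; running total=29131.4 km
Leg 3 bearing: y=sinΔλ·cosφ2=0.97035392, x=cosφ1·sinφ2-sinφ1·cosφ2·cosΔλ=0.20331192; θ=atan2(y, x)=78.1664° ≈ 78.2°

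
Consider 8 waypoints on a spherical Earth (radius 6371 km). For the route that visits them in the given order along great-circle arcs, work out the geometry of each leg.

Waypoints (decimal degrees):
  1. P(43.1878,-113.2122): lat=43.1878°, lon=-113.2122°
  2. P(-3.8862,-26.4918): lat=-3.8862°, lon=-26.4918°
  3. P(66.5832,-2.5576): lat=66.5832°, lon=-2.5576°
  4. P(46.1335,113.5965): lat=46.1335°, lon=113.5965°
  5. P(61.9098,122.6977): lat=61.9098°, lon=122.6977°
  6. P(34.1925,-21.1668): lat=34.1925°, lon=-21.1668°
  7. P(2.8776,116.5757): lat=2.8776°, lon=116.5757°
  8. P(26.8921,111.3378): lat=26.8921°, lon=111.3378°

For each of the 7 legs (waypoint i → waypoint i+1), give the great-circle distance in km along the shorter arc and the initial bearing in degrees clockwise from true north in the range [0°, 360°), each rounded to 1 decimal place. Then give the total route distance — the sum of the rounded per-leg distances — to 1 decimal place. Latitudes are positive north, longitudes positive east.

Leg 1: dist=10037.9 km, bearing=95.1°
Leg 2: dist=8064.9 km, bearing=9.7°
Leg 3: dist=6371.9 km, bearing=47.7°
Leg 4: dist=1848.1 km, bearing=15.1°
Leg 5: dist=8846.5 km, bearing=330.3°
Leg 6: dist=13974.7 km, bearing=55.8°
Leg 7: dist=2727.9 km, bearing=348.7°
Total: 51871.9 km

Leg 1: φ1=0.7537693, φ2=-0.0678270, Δφ=-0.8215963, Δλ=1.5135565 rad; a=sin²(Δφ/2)+cosφ1·cosφ2·sin²(Δλ/2)=0.5023844876; c=2·atan2(√a, √(1-a))=1.575565320; dist=6371·c=10037.927 ≈ 10037.9 km; running total=10037.9 km
Leg 1 bearing: y=sinΔλ·cosφ2=0.99606665, x=cosφ1·sinφ2-sinφ1·cosφ2·cosΔλ=-0.08847877; θ=atan2(y, x)=95.0762° ≈ 95.1°
Leg 2: φ1=-0.0678270, φ2=1.1620961, Δφ=1.2299231, Δλ=0.4177306 rad; a=sin²(Δφ/2)+cosφ1·cosφ2·sin²(Δλ/2)=0.3498921401; c=2·atan2(√a, √(1-a))=1.265877529; dist=6371·c=8064.906 ≈ 8064.9 km; running total=18102.8 km
Leg 2 bearing: y=sinΔλ·cosφ2=0.16122699, x=cosφ1·sinφ2-sinφ1·cosφ2·cosΔλ=0.94014700; θ=atan2(y, x)=9.7311° ≈ 9.7°
Leg 3: φ1=1.1620961, φ2=0.8051815, Δφ=-0.3569146, Δλ=2.0272715 rad; a=sin²(Δφ/2)+cosφ1·cosφ2·sin²(Δλ/2)=0.2299082896; c=2·atan2(√a, √(1-a))=1.000141276; dist=6371·c=6371.900 ≈ 6371.9 km; running total=24474.7 km
Leg 3 bearing: y=sinΔλ·cosφ2=0.62202738, x=cosφ1·sinφ2-sinφ1·cosφ2·cosΔλ=0.56681903; θ=atan2(y, x)=47.6588° ≈ 47.7°
Leg 4: φ1=0.8051815, φ2=1.0805298, Δφ=0.2753484, Δλ=0.1588459 rad; a=sin²(Δφ/2)+cosφ1·cosφ2·sin²(Δλ/2)=0.0208886928; c=2·atan2(√a, √(1-a))=0.290074343; dist=6371·c=1848.064 ≈ 1848.1 km; running total=26322.8 km
Leg 4 bearing: y=sinΔλ·cosφ2=0.07448020, x=cosφ1·sinφ2-sinφ1·cosφ2·cosΔλ=0.27615597; θ=atan2(y, x)=15.0937° ≈ 15.1°
Leg 5: φ1=1.0805298, φ2=0.5967717, Δφ=-0.4837581, Δλ=-2.5109092 rad; a=sin²(Δφ/2)+cosφ1·cosφ2·sin²(Δλ/2)=0.4093853518; c=2·atan2(√a, √(1-a))=1.388560024; dist=6371·c=8846.516 ≈ 8846.5 km; running total=35169.3 km
Leg 5 bearing: y=sinΔλ·cosφ2=-0.48777021, x=cosφ1·sinφ2-sinφ1·cosφ2·cosΔλ=0.85395326; θ=atan2(y, x)=-29.7346° <0 so +360° → 330.2654° ≈ 330.3°
Leg 6: φ1=0.5967717, φ2=0.0502236, Δφ=-0.5465481, Δλ=2.4040601 rad; a=sin²(Δφ/2)+cosφ1·cosφ2·sin²(Δλ/2)=0.7916085954; c=2·atan2(√a, √(1-a))=2.193479928; dist=6371·c=13974.661 ≈ 13974.7 km; running total=49144.0 km
Leg 6 bearing: y=sinΔλ·cosφ2=0.67161576, x=cosφ1·sinφ2-sinφ1·cosφ2·cosΔλ=0.45693542; θ=atan2(y, x)=55.7705° ≈ 55.8°
Leg 7: φ1=0.0502236, φ2=0.4693557, Δφ=0.4191321, Δλ=-0.0914186 rad; a=sin²(Δφ/2)+cosφ1·cosφ2·sin²(Δλ/2)=0.0451385061; c=2·atan2(√a, √(1-a))=0.428179906; dist=6371·c=2727.934 ≈ 2727.9 km; running total=51871.9 km
Leg 7 bearing: y=sinΔλ·cosφ2=-0.08141907, x=cosφ1·sinφ2-sinφ1·cosφ2·cosΔλ=0.40715479; θ=atan2(y, x)=-11.3083° <0 so +360° → 348.6917° ≈ 348.7°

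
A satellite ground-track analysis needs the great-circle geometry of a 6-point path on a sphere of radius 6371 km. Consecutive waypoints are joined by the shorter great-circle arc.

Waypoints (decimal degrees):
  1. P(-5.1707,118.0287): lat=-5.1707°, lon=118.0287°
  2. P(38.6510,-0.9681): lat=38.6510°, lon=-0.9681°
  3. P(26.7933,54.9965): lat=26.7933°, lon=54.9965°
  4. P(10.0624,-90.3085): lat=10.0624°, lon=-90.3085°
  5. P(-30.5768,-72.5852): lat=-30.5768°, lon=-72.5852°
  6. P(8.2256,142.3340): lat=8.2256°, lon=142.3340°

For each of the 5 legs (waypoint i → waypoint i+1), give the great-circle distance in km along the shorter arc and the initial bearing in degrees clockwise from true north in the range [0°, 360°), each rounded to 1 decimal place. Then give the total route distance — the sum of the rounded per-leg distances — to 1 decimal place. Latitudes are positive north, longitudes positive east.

Leg 1: dist=12862.9 km, bearing=310.7°
Leg 2: dist=5315.1 km, bearing=86.9°
Leg 3: dist=14464.4 km, bearing=312.9°
Leg 4: dist=4899.4 km, bearing=157.9°
Leg 5: dist=15621.2 km, bearing=242.9°
Total: 53163.0 km

Leg 1: φ1=-0.0902457, φ2=0.6745872, Δφ=0.7648329, Δλ=-2.0768860 rad; a=sin²(Δφ/2)+cosφ1·cosφ2·sin²(Δλ/2)=0.7166646396; c=2·atan2(√a, √(1-a))=2.018979964; dist=6371·c=12862.921 ≈ 12862.9 km; running total=12862.9 km
Leg 1 bearing: y=sinΔλ·cosφ2=-0.68306838, x=cosφ1·sinφ2-sinφ1·cosφ2·cosΔλ=0.58791438; θ=atan2(y, x)=-49.2815° <0 so +360° → 310.7185° ≈ 310.7°
Leg 2: φ1=0.6745872, φ2=0.4676313, Δφ=-0.2069559, Δλ=0.9767665 rad; a=sin²(Δφ/2)+cosφ1·cosφ2·sin²(Δλ/2)=0.1641385911; c=2·atan2(√a, √(1-a))=0.834264374; dist=6371·c=5315.098 ≈ 5315.1 km; running total=18178.0 km
Leg 2 bearing: y=sinΔλ·cosφ2=0.73972234, x=cosφ1·sinφ2-sinφ1·cosφ2·cosΔλ=0.03999141; θ=atan2(y, x)=86.9054° ≈ 86.9°
Leg 3: φ1=0.4676313, φ2=0.1756220, Δφ=-0.2920093, Δλ=-2.5360507 rad; a=sin²(Δφ/2)+cosφ1·cosφ2·sin²(Δλ/2)=0.8219366426; c=2·atan2(√a, √(1-a))=2.270346121; dist=6371·c=14464.375 ≈ 14464.4 km; running total=32642.4 km
Leg 3 bearing: y=sinΔλ·cosφ2=-0.56045225, x=cosφ1·sinφ2-sinφ1·cosφ2·cosΔλ=0.52088431; θ=atan2(y, x)=-47.0956° <0 so +360° → 312.9044° ≈ 312.9°
Leg 4: φ1=0.1756220, φ2=-0.5336658, Δφ=-0.7092878, Δλ=0.3093299 rad; a=sin²(Δφ/2)+cosφ1·cosφ2·sin²(Δλ/2)=0.1407040428; c=2·atan2(√a, √(1-a))=0.769020896; dist=6371·c=4899.432 ≈ 4899.4 km; running total=37541.8 km
Leg 4 bearing: y=sinΔλ·cosφ2=0.26209020, x=cosφ1·sinφ2-sinφ1·cosφ2·cosΔλ=-0.64415401; θ=atan2(y, x)=157.8598° ≈ 157.9°
Leg 5: φ1=-0.5336658, φ2=0.1435638, Δφ=0.6772296, Δλ=3.7510477 rad; a=sin²(Δφ/2)+cosφ1·cosφ2·sin²(Δλ/2)=0.8857299443; c=2·atan2(√a, √(1-a))=2.451928718; dist=6371·c=15621.238 ≈ 15621.2 km; running total=53163.0 km
Leg 5 bearing: y=sinΔλ·cosφ2=-0.56653184, x=cosφ1·sinφ2-sinφ1·cosφ2·cosΔλ=-0.28963996; θ=atan2(y, x)=-117.0784° <0 so +360° → 242.9216° ≈ 242.9°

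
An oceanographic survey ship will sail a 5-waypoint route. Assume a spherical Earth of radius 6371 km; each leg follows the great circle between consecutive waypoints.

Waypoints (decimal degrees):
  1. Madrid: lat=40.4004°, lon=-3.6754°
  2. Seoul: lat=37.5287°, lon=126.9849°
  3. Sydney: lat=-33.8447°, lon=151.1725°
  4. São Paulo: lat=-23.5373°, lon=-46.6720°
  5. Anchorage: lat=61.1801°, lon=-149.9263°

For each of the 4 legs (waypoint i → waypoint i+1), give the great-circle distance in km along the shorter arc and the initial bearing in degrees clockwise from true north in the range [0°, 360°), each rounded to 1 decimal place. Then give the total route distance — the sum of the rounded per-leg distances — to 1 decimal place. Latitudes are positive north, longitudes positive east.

Leg 1: dist=9999.2 km, bearing=37.0°
Leg 2: dist=8321.4 km, bearing=159.4°
Leg 3: dist=13361.1 km, bearing=161.0°
Leg 4: dist=12989.9 km, bearing=328.3°
Total: 44671.6 km

Leg 1: φ1=0.7051200, φ2=0.6549994, Δφ=-0.0501206, Δλ=2.2804524 rad; a=sin²(Δφ/2)+cosφ1·cosφ2·sin²(Δλ/2)=0.4993476510; c=2·atan2(√a, √(1-a))=1.569491628; dist=6371·c=9999.231 ≈ 9999.2 km; running total=9999.2 km
Leg 1 bearing: y=sinΔλ·cosφ2=0.60159533, x=cosφ1·sinφ2-sinφ1·cosφ2·cosΔλ=0.79879994; θ=atan2(y, x)=36.9843° ≈ 37.0°
Leg 2: φ1=0.6549994, φ2=-0.5907014, Δφ=-1.2457008, Δλ=0.4221533 rad; a=sin²(Δφ/2)+cosφ1·cosφ2·sin²(Δλ/2)=0.3692129134; c=2·atan2(√a, √(1-a))=1.306143526; dist=6371·c=8321.440 ≈ 8321.4 km; running total=18320.6 km
Leg 2 bearing: y=sinΔλ·cosφ2=0.34029770, x=cosφ1·sinφ2-sinφ1·cosφ2·cosΔλ=-0.90320342; θ=atan2(y, x)=159.3552° ≈ 159.4°
Leg 3: φ1=-0.5907014, φ2=-0.4108034, Δφ=0.1798981, Δλ=-3.4530379 rad; a=sin²(Δφ/2)+cosφ1·cosφ2·sin²(Δλ/2)=0.7512017032; c=2·atan2(√a, √(1-a))=2.097172548; dist=6371·c=13361.086 ≈ 13361.1 km; running total=31681.7 km
Leg 3 bearing: y=sinΔλ·cosφ2=0.28093943, x=cosφ1·sinφ2-sinφ1·cosφ2·cosΔλ=-0.81771869; θ=atan2(y, x)=161.0391° ≈ 161.0°
Leg 4: φ1=-0.4108034, φ2=1.0677942, Δφ=1.4785976, Δλ=-1.8021275 rad; a=sin²(Δφ/2)+cosφ1·cosφ2·sin²(Δλ/2)=0.7256051664; c=2·atan2(√a, √(1-a))=2.038917442; dist=6371·c=12989.943 ≈ 12989.9 km; running total=44671.6 km
Leg 4 bearing: y=sinΔλ·cosφ2=-0.46921697, x=cosφ1·sinφ2-sinφ1·cosφ2·cosΔλ=0.75910781; θ=atan2(y, x)=-31.7209° <0 so +360° → 328.2791° ≈ 328.3°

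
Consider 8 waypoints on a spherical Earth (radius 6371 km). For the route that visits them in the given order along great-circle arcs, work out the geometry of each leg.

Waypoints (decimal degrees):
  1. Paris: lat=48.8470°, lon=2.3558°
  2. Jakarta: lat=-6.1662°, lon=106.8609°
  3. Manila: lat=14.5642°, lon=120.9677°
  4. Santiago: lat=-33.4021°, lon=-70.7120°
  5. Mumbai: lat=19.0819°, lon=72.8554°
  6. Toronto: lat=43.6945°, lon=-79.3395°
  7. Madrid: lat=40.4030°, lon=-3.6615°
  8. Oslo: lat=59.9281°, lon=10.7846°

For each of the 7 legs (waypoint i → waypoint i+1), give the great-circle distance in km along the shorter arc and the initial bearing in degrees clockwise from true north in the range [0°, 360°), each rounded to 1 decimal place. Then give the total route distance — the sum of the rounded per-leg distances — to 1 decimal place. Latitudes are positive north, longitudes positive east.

Leg 1: φ1=0.8525410, φ2=-0.1076205, Δφ=-0.9601615, Δλ=1.8239581 rad; a=sin²(Δφ/2)+cosφ1·cosφ2·sin²(Δλ/2)=0.6223741231; c=2·atan2(√a, √(1-a))=1.818056360; dist=6371·c=11582.837 ≈ 11582.8 km; running total=11582.8 km
Leg 1 bearing: y=sinΔλ·cosφ2=0.96252426, x=cosφ1·sinφ2-sinφ1·cosφ2·cosΔλ=0.11681327; θ=atan2(y, x)=83.0803° ≈ 83.1°
Leg 2: φ1=-0.1076205, φ2=0.2541932, Δφ=0.3618137, Δλ=0.2462101 rad; a=sin²(Δφ/2)+cosφ1·cosφ2·sin²(Δλ/2)=0.0468813191; c=2·atan2(√a, √(1-a))=0.436498923; dist=6371·c=2780.935 ≈ 2780.9 km; running total=14363.7 km
Leg 2 bearing: y=sinΔλ·cosφ2=0.23589821, x=cosφ1·sinφ2-sinφ1·cosφ2·cosΔλ=0.35083597; θ=atan2(y, x)=33.9164° ≈ 33.9°
Leg 3: φ1=0.2541932, φ2=-0.5829766, Δφ=-0.8371699, Δλ=-3.3454419 rad; a=sin²(Δφ/2)+cosφ1·cosφ2·sin²(Δλ/2)=0.9648529396; c=2·atan2(√a, √(1-a))=2.764409781; dist=6371·c=17612.055 ≈ 17612.1 km; running total=31975.8 km
Leg 3 bearing: y=sinΔλ·cosφ2=0.16900280, x=cosφ1·sinφ2-sinφ1·cosφ2·cosΔλ=-0.32723849; θ=atan2(y, x)=152.6858° ≈ 152.7°
Leg 4: φ1=-0.5829766, φ2=0.3330420, Δφ=0.9160186, Δλ=2.5057238 rad; a=sin²(Δφ/2)+cosφ1·cosφ2·sin²(Δλ/2)=0.9073659692; c=2·atan2(√a, √(1-a))=2.523063067; dist=6371·c=16074.435 ≈ 16074.4 km; running total=48050.2 km
Leg 4 bearing: y=sinΔλ·cosφ2=0.56124456, x=cosφ1·sinφ2-sinφ1·cosφ2·cosΔλ=-0.14565856; θ=atan2(y, x)=104.5489° ≈ 104.5°
Leg 5: φ1=0.3330420, φ2=0.7626129, Δφ=0.4295709, Δλ=-2.6563021 rad; a=sin²(Δφ/2)+cosφ1·cosφ2·sin²(Δλ/2)=0.6892847708; c=2·atan2(√a, √(1-a))=1.959046649; dist=6371·c=12481.086 ≈ 12481.1 km; running total=60531.3 km
Leg 5 bearing: y=sinΔλ·cosφ2=-0.33727008, x=cosφ1·sinφ2-sinφ1·cosφ2·cosΔλ=0.86193619; θ=atan2(y, x)=-21.3701° <0 so +360° → 338.6299° ≈ 338.6°
Leg 6: φ1=0.7626129, φ2=0.7051654, Δφ=-0.0574475, Δλ=1.3208303 rad; a=sin²(Δφ/2)+cosφ1·cosφ2·sin²(Δλ/2)=0.2080209910; c=2·atan2(√a, √(1-a))=0.947200433; dist=6371·c=6034.614 ≈ 6034.6 km; running total=66565.9 km
Leg 6 bearing: y=sinΔλ·cosφ2=0.73783744, x=cosφ1·sinφ2-sinφ1·cosφ2·cosΔλ=0.33850989; θ=atan2(y, x)=65.3550° ≈ 65.4°
Leg 7: φ1=0.7051654, φ2=1.0459427, Δφ=0.3407773, Δλ=0.2521320 rad; a=sin²(Δφ/2)+cosφ1·cosφ2·sin²(Δλ/2)=0.0347846625; c=2·atan2(√a, √(1-a))=0.375210025; dist=6371·c=2390.463 ≈ 2390.5 km; running total=68956.4 km
Leg 7 bearing: y=sinΔλ·cosφ2=0.12500558, x=cosφ1·sinφ2-sinφ1·cosφ2·cosΔλ=0.34448855; θ=atan2(y, x)=19.9445° ≈ 19.9°

Leg 1: dist=11582.8 km, bearing=83.1°
Leg 2: dist=2780.9 km, bearing=33.9°
Leg 3: dist=17612.1 km, bearing=152.7°
Leg 4: dist=16074.4 km, bearing=104.5°
Leg 5: dist=12481.1 km, bearing=338.6°
Leg 6: dist=6034.6 km, bearing=65.4°
Leg 7: dist=2390.5 km, bearing=19.9°
Total: 68956.4 km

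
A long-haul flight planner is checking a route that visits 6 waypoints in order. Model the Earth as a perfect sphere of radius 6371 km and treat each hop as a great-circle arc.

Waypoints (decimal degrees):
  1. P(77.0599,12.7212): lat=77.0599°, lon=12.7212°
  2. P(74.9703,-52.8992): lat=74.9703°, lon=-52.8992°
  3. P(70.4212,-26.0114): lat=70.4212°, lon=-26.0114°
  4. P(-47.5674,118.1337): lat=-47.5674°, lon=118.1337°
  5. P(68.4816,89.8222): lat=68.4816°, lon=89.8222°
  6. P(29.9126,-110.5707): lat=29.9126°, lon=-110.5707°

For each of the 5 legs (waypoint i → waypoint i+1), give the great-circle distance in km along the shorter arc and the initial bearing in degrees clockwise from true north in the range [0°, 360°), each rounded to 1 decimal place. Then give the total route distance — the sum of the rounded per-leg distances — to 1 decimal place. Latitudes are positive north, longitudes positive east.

Leg 1: dist=1684.8 km, bearing=295.4°
Leg 2: dist=1010.2 km, bearing=106.3°
Leg 3: dist=16843.8 km, bearing=55.9°
Leg 4: dist=13115.8 km, bearing=348.6°
Leg 5: dist=8945.6 km, bearing=17.8°
Total: 41600.2 km

Leg 1: φ1=1.3449490, φ2=1.3084786, Δφ=-0.0364704, Δλ=-1.1452920 rad; a=sin²(Δφ/2)+cosφ1·cosφ2·sin²(Δλ/2)=0.0173824292; c=2·atan2(√a, √(1-a))=0.264454834; dist=6371·c=1684.842 ≈ 1684.8 km; running total=1684.8 km
Leg 1 bearing: y=sinΔλ·cosφ2=-0.23619635, x=cosφ1·sinφ2-sinφ1·cosφ2·cosΔλ=0.11194823; θ=atan2(y, x)=-64.6408° <0 so +360° → 295.3592° ≈ 295.4°
Leg 2: φ1=1.3084786, φ2=1.2290818, Δφ=-0.0793968, Δλ=0.4692806 rad; a=sin²(Δφ/2)+cosφ1·cosφ2·sin²(Δλ/2)=0.0062722821; c=2·atan2(√a, √(1-a))=0.158561533; dist=6371·c=1010.196 ≈ 1010.2 km; running total=2695.0 km
Leg 2 bearing: y=sinΔλ·cosφ2=0.15154858, x=cosφ1·sinφ2-sinφ1·cosφ2·cosΔλ=-0.04432595; θ=atan2(y, x)=106.3035° ≈ 106.3°
Leg 3: φ1=1.2290818, φ2=-0.8302077, Δφ=-2.0592895, Δλ=2.5158066 rad; a=sin²(Δφ/2)+cosφ1·cosφ2·sin²(Δλ/2)=0.9393266529; c=2·atan2(√a, √(1-a))=2.643830629; dist=6371·c=16843.845 ≈ 16843.8 km; running total=19538.8 km
Leg 3 bearing: y=sinΔλ·cosφ2=0.39520825, x=cosφ1·sinφ2-sinφ1·cosφ2·cosΔλ=0.26791567; θ=atan2(y, x)=55.8663° ≈ 55.9°
Leg 4: φ1=-0.8302077, φ2=1.1952294, Δφ=2.0254371, Δλ=-0.4941289 rad; a=sin²(Δφ/2)+cosφ1·cosφ2·sin²(Δλ/2)=0.7343718217; c=2·atan2(√a, √(1-a))=2.058664278; dist=6371·c=13115.750 ≈ 13115.8 km; running total=32654.6 km
Leg 4 bearing: y=sinΔλ·cosφ2=-0.17396037, x=cosφ1·sinφ2-sinφ1·cosφ2·cosΔλ=0.86603533; θ=atan2(y, x)=-11.3578° <0 so +360° → 348.6422° ≈ 348.6°
Leg 5: φ1=1.1952294, φ2=0.5220734, Δφ=-0.6731560, Δλ=-3.4975159 rad; a=sin²(Δφ/2)+cosφ1·cosφ2·sin²(Δλ/2)=0.4170452190; c=2·atan2(√a, √(1-a))=1.404116042; dist=6371·c=8945.623 ≈ 8945.6 km; running total=41600.2 km
Leg 5 bearing: y=sinΔλ·cosφ2=0.30203708, x=cosφ1·sinφ2-sinφ1·cosφ2·cosΔλ=0.93874790; θ=atan2(y, x)=17.8353° ≈ 17.8°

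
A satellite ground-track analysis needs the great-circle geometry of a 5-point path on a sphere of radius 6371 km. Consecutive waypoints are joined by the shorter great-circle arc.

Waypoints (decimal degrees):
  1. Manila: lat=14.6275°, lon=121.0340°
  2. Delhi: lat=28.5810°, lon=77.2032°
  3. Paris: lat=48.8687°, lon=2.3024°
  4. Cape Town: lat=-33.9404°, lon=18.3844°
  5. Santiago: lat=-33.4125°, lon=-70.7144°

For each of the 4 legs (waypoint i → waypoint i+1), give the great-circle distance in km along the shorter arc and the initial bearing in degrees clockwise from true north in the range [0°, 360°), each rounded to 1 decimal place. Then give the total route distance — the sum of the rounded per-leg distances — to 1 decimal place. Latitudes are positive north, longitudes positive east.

Leg 1: dist=4758.9 km, bearing=296.5°
Leg 2: dist=6591.9 km, bearing=312.4°
Leg 3: dist=9344.9 km, bearing=166.6°
Leg 4: dist=7943.5 km, bearing=241.7°
Total: 28639.2 km

Leg 1: φ1=0.2552980, φ2=0.4988326, Δφ=0.2435345, Δλ=-0.7649918 rad; a=sin²(Δφ/2)+cosφ1·cosφ2·sin²(Δλ/2)=0.1331195435; c=2·atan2(√a, √(1-a))=0.746955222; dist=6371·c=4758.852 ≈ 4758.9 km; running total=4758.9 km
Leg 1 bearing: y=sinΔλ·cosφ2=-0.60814038, x=cosφ1·sinφ2-sinφ1·cosφ2·cosΔλ=0.30291946; θ=atan2(y, x)=-63.5217° <0 so +360° → 296.4783° ≈ 296.5°
Leg 2: φ1=0.4988326, φ2=0.8529197, Δφ=0.3540872, Δλ=-1.3072656 rad; a=sin²(Δφ/2)+cosφ1·cosφ2·sin²(Δλ/2)=0.2445995903; c=2·atan2(√a, √(1-a))=1.034680283; dist=6371·c=6591.948 ≈ 6591.9 km; running total=11350.8 km
Leg 2 bearing: y=sinΔλ·cosφ2=-0.63507755, x=cosφ1·sinφ2-sinφ1·cosφ2·cosΔλ=0.57944717; θ=atan2(y, x)=-47.6226° <0 so +360° → 312.3774° ≈ 312.4°
Leg 3: φ1=0.8529197, φ2=-0.5923717, Δφ=-1.4452914, Δλ=0.2806839 rad; a=sin²(Δφ/2)+cosφ1·cosφ2·sin²(Δλ/2)=0.4480900609; c=2·atan2(√a, √(1-a))=1.466789033; dist=6371·c=9344.913 ≈ 9344.9 km; running total=20695.7 km
Leg 3 bearing: y=sinΔλ·cosφ2=0.22981503, x=cosφ1·sinφ2-sinφ1·cosφ2·cosΔλ=-0.96768098; θ=atan2(y, x)=166.6403° ≈ 166.6°
Leg 4: φ1=-0.5923717, φ2=-0.5831581, Δφ=0.0092136, Δλ=-1.5550674 rad; a=sin²(Δφ/2)+cosφ1·cosφ2·sin²(Δλ/2)=0.3408281852; c=2·atan2(√a, √(1-a))=1.246814625; dist=6371·c=7943.456 ≈ 7943.5 km; running total=28639.2 km
Leg 4 bearing: y=sinΔλ·cosφ2=-0.83462449, x=cosφ1·sinφ2-sinφ1·cosφ2·cosΔλ=-0.44951005; θ=atan2(y, x)=-118.3059° <0 so +360° → 241.6941° ≈ 241.7°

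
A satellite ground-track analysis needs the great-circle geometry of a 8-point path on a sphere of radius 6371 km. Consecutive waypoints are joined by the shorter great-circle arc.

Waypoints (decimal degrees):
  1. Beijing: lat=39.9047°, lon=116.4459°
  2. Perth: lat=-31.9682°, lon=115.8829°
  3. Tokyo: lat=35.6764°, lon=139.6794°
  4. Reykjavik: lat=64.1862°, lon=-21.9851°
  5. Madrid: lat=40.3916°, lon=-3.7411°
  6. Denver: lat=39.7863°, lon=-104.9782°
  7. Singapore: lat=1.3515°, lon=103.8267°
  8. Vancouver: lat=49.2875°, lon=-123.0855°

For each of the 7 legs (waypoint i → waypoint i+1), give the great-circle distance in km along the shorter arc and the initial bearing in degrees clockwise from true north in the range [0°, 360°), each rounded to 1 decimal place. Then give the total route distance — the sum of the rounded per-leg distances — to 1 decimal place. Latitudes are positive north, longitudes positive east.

Leg 1: dist=7992.1 km, bearing=180.5°
Leg 2: dist=7920.5 km, bearing=20.3°
Leg 3: dist=8794.6 km, bearing=352.0°
Leg 4: dist=2897.9 km, bearing=147.1°
Leg 5: dist=8062.2 km, bearing=307.8°
Leg 6: dist=14583.6 km, bearing=320.2°
Leg 7: dist=12822.3 km, bearing=31.8°
Total: 63073.2 km

Leg 1: φ1=0.6964684, φ2=-0.5579503, Δφ=-1.2544187, Δλ=-0.0098262 rad; a=sin²(Δφ/2)+cosφ1·cosφ2·sin²(Δλ/2)=0.3444527217; c=2·atan2(√a, √(1-a))=1.254451806; dist=6371·c=7992.112 ≈ 7992.1 km; running total=7992.1 km
Leg 1 bearing: y=sinΔλ·cosφ2=-0.00833585, x=cosφ1·sinφ2-sinφ1·cosφ2·cosΔλ=-0.95034241; θ=atan2(y, x)=-179.4974° <0 so +360° → 180.5026° ≈ 180.5°
Leg 2: φ1=-0.5579503, φ2=0.6226706, Δφ=1.1806210, Δλ=0.4153273 rad; a=sin²(Δφ/2)+cosφ1·cosφ2·sin²(Δλ/2)=0.3391180745; c=2·atan2(√a, √(1-a))=1.243204507; dist=6371·c=7920.456 ≈ 7920.5 km; running total=15912.6 km
Leg 2 bearing: y=sinΔλ·cosφ2=0.32776405, x=cosφ1·sinφ2-sinφ1·cosφ2·cosΔλ=0.88827853; θ=atan2(y, x)=20.2535° ≈ 20.3°
Leg 3: φ1=0.6226706, φ2=1.1202605, Δφ=0.4975899, Δλ=-2.8215778 rad; a=sin²(Δφ/2)+cosφ1·cosφ2·sin²(Δλ/2)=0.4053778149; c=2·atan2(√a, √(1-a))=1.380403773; dist=6371·c=8794.552 ≈ 8794.6 km; running total=24707.2 km
Leg 3 bearing: y=sinΔλ·cosφ2=-0.13698349, x=cosφ1·sinφ2-sinφ1·cosφ2·cosΔλ=0.97232818; θ=atan2(y, x)=-8.0192° <0 so +360° → 351.9808° ≈ 352.0°
Leg 4: φ1=1.1202605, φ2=0.7049664, Δφ=-0.4152941, Δλ=0.3184179 rad; a=sin²(Δφ/2)+cosφ1·cosφ2·sin²(Δλ/2)=0.0508368982; c=2·atan2(√a, √(1-a))=0.454851670; dist=6371·c=2897.860 ≈ 2897.9 km; running total=27605.1 km
Leg 4 bearing: y=sinΔλ·cosφ2=0.23844024, x=cosφ1·sinφ2-sinφ1·cosφ2·cosΔλ=-0.36899361; θ=atan2(y, x)=147.1298° ≈ 147.1°
Leg 5: φ1=0.7049664, φ2=0.6944019, Δφ=-0.0105645, Δλ=-1.7669207 rad; a=sin²(Δφ/2)+cosφ1·cosφ2·sin²(Δλ/2)=0.3496866763; c=2·atan2(√a, √(1-a))=1.265446700; dist=6371·c=8062.161 ≈ 8062.2 km; running total=35667.3 km
Leg 5 bearing: y=sinΔλ·cosφ2=-0.75370500, x=cosφ1·sinφ2-sinφ1·cosφ2·cosΔλ=0.58442484; θ=atan2(y, x)=-52.2099° <0 so +360° → 307.7901° ≈ 307.8°
Leg 6: φ1=0.6944019, φ2=0.0235881, Δφ=-0.6708138, Δλ=3.6443330 rad; a=sin²(Δφ/2)+cosφ1·cosφ2·sin²(Δλ/2)=0.8290369273; c=2·atan2(√a, √(1-a))=2.289054098; dist=6371·c=14583.564 ≈ 14583.6 km; running total=50250.9 km
Leg 6 bearing: y=sinΔλ·cosφ2=-0.48169458, x=cosφ1·sinφ2-sinφ1·cosφ2·cosΔλ=0.57871335; θ=atan2(y, x)=-39.7725° <0 so +360° → 320.2275° ≈ 320.2°
Leg 7: φ1=0.0235881, φ2=0.8602292, Δφ=0.8366410, Δλ=-3.9603650 rad; a=sin²(Δφ/2)+cosφ1·cosφ2·sin²(Δλ/2)=0.7137857069; c=2·atan2(√a, √(1-a))=2.012600848; dist=6371·c=12822.280 ≈ 12822.3 km; running total=63073.2 km
Leg 7 bearing: y=sinΔλ·cosφ2=0.47635330, x=cosφ1·sinφ2-sinφ1·cosφ2·cosΔλ=0.76829045; θ=atan2(y, x)=31.7996° ≈ 31.8°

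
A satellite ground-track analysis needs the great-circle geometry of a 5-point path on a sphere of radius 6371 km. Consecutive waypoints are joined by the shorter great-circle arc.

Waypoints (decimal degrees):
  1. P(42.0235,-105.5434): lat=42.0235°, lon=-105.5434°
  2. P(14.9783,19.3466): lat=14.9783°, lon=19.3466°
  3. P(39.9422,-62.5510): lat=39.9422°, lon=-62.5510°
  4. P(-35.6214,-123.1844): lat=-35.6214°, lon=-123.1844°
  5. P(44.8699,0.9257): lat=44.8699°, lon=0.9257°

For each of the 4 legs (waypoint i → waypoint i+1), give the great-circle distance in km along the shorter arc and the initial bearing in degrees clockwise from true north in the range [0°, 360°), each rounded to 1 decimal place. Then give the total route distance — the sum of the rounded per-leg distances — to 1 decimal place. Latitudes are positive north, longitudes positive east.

Leg 1: φ1=0.7334484, φ2=0.2614207, Δφ=-0.4720278, Δλ=2.1797417 rad; a=sin²(Δφ/2)+cosφ1·cosφ2·sin²(Δλ/2)=0.6187344159; c=2·atan2(√a, √(1-a))=1.810555640; dist=6371·c=11535.04999 ≈ 11535.0 km; running total=11535.0 km
Leg 1 bearing: y=sinΔλ·cosφ2=0.79238267, x=cosφ1·sinφ2-sinφ1·cosφ2·cosΔλ=0.56190592; θ=atan2(y, x)=54.6582° ≈ 54.7°
Leg 2: φ1=0.2614207, φ2=0.6971229, Δφ=0.4357022, Δλ=-1.4293828 rad; a=sin²(Δφ/2)+cosφ1·cosφ2·sin²(Δλ/2)=0.3648405251; c=2·atan2(√a, √(1-a))=1.297072028; dist=6371·c=8263.646 ≈ 8263.6 km; running total=19798.6 km
Leg 2 bearing: y=sinΔλ·cosφ2=-0.75903919, x=cosφ1·sinφ2-sinφ1·cosφ2·cosΔλ=0.59227289; θ=atan2(y, x)=-52.0353° <0 so +360° → 307.9647° ≈ 308.0°
Leg 3: φ1=0.6971229, φ2=-0.6217107, Δφ=-1.3188336, Δλ=-1.0582525 rad; a=sin²(Δφ/2)+cosφ1·cosφ2·sin²(Δλ/2)=0.5341481080; c=2·atan2(√a, √(1-a))=1.639145748; dist=6371·c=10442.998 ≈ 10443.0 km; running total=30241.6 km
Leg 3 bearing: y=sinΔλ·cosφ2=-0.70842764, x=cosφ1·sinφ2-sinφ1·cosφ2·cosΔλ=-0.70247128; θ=atan2(y, x)=-134.7581° <0 so +360° → 225.2419° ≈ 225.2°
Leg 4: φ1=-0.6217107, φ2=0.7831275, Δφ=1.4048382, Δλ=2.1661299 rad; a=sin²(Δφ/2)+cosφ1·cosφ2·sin²(Δλ/2)=0.8669846197; c=2·atan2(√a, √(1-a))=2.394944112; dist=6371·c=15258.189 ≈ 15258.2 km; running total=45499.8 km
Leg 4 bearing: y=sinΔλ·cosφ2=0.58678506, x=cosφ1·sinφ2-sinφ1·cosφ2·cosΔλ=0.34201236; θ=atan2(y, x)=59.7639° ≈ 59.8°

Leg 1: dist=11535.0 km, bearing=54.7°
Leg 2: dist=8263.6 km, bearing=308.0°
Leg 3: dist=10443.0 km, bearing=225.2°
Leg 4: dist=15258.2 km, bearing=59.8°
Total: 45499.8 km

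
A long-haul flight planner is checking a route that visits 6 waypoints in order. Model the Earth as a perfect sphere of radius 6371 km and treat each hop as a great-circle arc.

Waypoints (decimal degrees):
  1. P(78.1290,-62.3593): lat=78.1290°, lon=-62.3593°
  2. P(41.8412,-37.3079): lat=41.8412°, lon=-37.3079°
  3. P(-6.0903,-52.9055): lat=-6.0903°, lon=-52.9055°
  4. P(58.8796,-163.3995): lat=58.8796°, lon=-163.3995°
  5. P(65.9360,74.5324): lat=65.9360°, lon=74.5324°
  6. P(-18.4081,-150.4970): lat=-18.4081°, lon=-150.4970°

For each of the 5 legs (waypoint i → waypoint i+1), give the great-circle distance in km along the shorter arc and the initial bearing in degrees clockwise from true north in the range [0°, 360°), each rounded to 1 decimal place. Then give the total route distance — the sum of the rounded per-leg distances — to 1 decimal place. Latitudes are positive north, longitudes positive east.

Leg 1: dist=4187.7 km, bearing=148.9°
Leg 2: dist=5560.2 km, bearing=200.4°
Leg 3: dist=11754.3 km, bearing=329.8°
Leg 4: dist=5331.7 km, bearing=332.3°
Leg 5: dist=13808.0 km, bearing=54.2°
Total: 40641.9 km

Leg 1: φ1=1.3636083, φ2=0.7302667, Δφ=-0.6333416, Δλ=0.4372294 rad; a=sin²(Δφ/2)+cosφ1·cosφ2·sin²(Δλ/2)=0.1041811972; c=2·atan2(√a, √(1-a))=0.657311718; dist=6371·c=4187.733 ≈ 4187.7 km; running total=4187.7 km
Leg 1 bearing: y=sinΔλ·cosφ2=0.31545473, x=cosφ1·sinφ2-sinφ1·cosφ2·cosΔλ=-0.52325731; θ=atan2(y, x)=148.9156° ≈ 148.9°
Leg 2: φ1=0.7302667, φ2=-0.1062958, Δφ=-0.8365625, Δλ=-0.2722295 rad; a=sin²(Δφ/2)+cosφ1·cosφ2·sin²(Δλ/2)=0.1786309628; c=2·atan2(√a, √(1-a))=0.872729288; dist=6371·c=5560.158 ≈ 5560.2 km; running total=9747.9 km
Leg 2 bearing: y=sinΔλ·cosφ2=-0.26736190, x=cosφ1·sinφ2-sinφ1·cosφ2·cosΔλ=-0.71791739; θ=atan2(y, x)=-159.5740° <0 so +360° → 200.4260° ≈ 200.4°
Leg 3: φ1=-0.1062958, φ2=1.0276429, Δφ=1.1339387, Δλ=-1.9284841 rad; a=sin²(Δφ/2)+cosφ1·cosφ2·sin²(Δλ/2)=0.6353776570; c=2·atan2(√a, √(1-a))=1.844973893; dist=6371·c=11754.329 ≈ 11754.3 km; running total=21502.2 km
Leg 3 bearing: y=sinΔλ·cosφ2=-0.48412689, x=cosφ1·sinφ2-sinφ1·cosφ2·cosΔλ=0.83205331; θ=atan2(y, x)=-30.1928° <0 so +360° → 329.8072° ≈ 329.8°
Leg 4: φ1=1.0276429, φ2=1.1508003, Δφ=0.1231574, Δλ=4.1526951 rad; a=sin²(Δφ/2)+cosφ1·cosφ2·sin²(Δλ/2)=0.1651041949; c=2·atan2(√a, √(1-a))=0.836868216; dist=6371·c=5331.687 ≈ 5331.7 km; running total=26833.9 km
Leg 4 bearing: y=sinΔλ·cosφ2=-0.34554033, x=cosφ1·sinφ2-sinφ1·cosφ2·cosΔλ=0.65725267; θ=atan2(y, x)=-27.7324° <0 so +360° → 332.2676° ≈ 332.3°
Leg 5: φ1=1.1508003, φ2=-0.3212820, Δφ=-1.4720822, Δλ=-3.9275039 rad; a=sin²(Δφ/2)+cosφ1·cosφ2·sin²(Δλ/2)=0.7808862581; c=2·atan2(√a, √(1-a))=2.167323125; dist=6371·c=13808.016 ≈ 13808.0 km; running total=40641.9 km
Leg 5 bearing: y=sinΔλ·cosφ2=0.67126928, x=cosφ1·sinφ2-sinφ1·cosφ2·cosΔλ=0.48353820; θ=atan2(y, x)=54.2335° ≈ 54.2°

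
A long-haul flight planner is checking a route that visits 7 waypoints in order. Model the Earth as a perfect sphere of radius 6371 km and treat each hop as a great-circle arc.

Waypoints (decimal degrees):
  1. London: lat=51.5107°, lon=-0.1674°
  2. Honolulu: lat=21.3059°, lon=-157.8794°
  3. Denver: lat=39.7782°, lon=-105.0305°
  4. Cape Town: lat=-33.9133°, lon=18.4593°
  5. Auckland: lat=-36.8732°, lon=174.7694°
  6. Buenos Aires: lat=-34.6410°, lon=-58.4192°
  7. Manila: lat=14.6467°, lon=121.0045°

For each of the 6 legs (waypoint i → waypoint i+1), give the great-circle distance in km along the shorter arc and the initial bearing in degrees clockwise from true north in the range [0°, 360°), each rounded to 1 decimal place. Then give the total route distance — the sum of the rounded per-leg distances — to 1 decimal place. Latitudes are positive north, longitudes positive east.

Leg 1: φ1=0.8990313, φ2=0.3718581, Δφ=-0.5271732, Δλ=-2.7525937 rad; a=sin²(Δφ/2)+cosφ1·cosφ2·sin²(Δλ/2)=0.6260557717; c=2·atan2(√a, √(1-a))=1.825657991; dist=6371·c=11631.267 ≈ 11631.3 km; running total=11631.3 km
Leg 1 bearing: y=sinΔλ·cosφ2=-0.35334124, x=cosφ1·sinφ2-sinφ1·cosφ2·cosΔλ=0.90088275; θ=atan2(y, x)=-21.4159° <0 so +360° → 338.5841° ≈ 338.6°
Leg 2: φ1=0.3718581, φ2=0.6942606, Δφ=0.3224025, Δλ=0.9223873 rad; a=sin²(Δφ/2)+cosφ1·cosφ2·sin²(Δλ/2)=0.1675587182; c=2·atan2(√a, √(1-a))=0.843459742; dist=6371·c=5373.682 ≈ 5373.7 km; running total=17005.0 km
Leg 2 bearing: y=sinΔλ·cosφ2=0.61255110, x=cosφ1·sinφ2-sinφ1·cosφ2·cosΔλ=0.42744862; θ=atan2(y, x)=55.0920° ≈ 55.1°
Leg 3: φ1=0.6942606, φ2=-0.5918987, Δφ=-1.2861593, Δλ=2.1553036 rad; a=sin²(Δφ/2)+cosφ1·cosφ2·sin²(Δλ/2)=0.8544509970; c=2·atan2(√a, √(1-a))=2.358736538; dist=6371·c=15027.510 ≈ 15027.5 km; running total=32032.5 km
Leg 3 bearing: y=sinΔλ·cosφ2=0.69210903, x=cosφ1·sinφ2-sinφ1·cosφ2·cosΔλ=-0.13580522; θ=atan2(y, x)=101.1015° ≈ 101.1°
Leg 4: φ1=-0.5918987, φ2=-0.6435587, Δφ=-0.0516600, Δλ=2.7281259 rad; a=sin²(Δφ/2)+cosφ1·cosφ2·sin²(Δλ/2)=0.6365732354; c=2·atan2(√a, √(1-a))=1.847458700; dist=6371·c=11770.159 ≈ 11770.2 km; running total=43802.7 km
Leg 4 bearing: y=sinΔλ·cosφ2=0.32141519, x=cosφ1·sinφ2-sinφ1·cosφ2·cosΔλ=-0.90668808; θ=atan2(y, x)=160.4809° ≈ 160.5°
Leg 5: φ1=-0.6435587, φ2=-0.6045995, Δφ=0.0389592, Δλ=-4.0699088 rad; a=sin²(Δφ/2)+cosφ1·cosφ2·sin²(Δλ/2)=0.5266348411; c=2·atan2(√a, √(1-a))=1.624091235; dist=6371·c=10347.085 ≈ 10347.1 km; running total=54149.8 km
Leg 5 bearing: y=sinΔλ·cosφ2=0.65868750, x=cosφ1·sinφ2-sinφ1·cosφ2·cosΔλ=-0.75052856; θ=atan2(y, x)=138.7288° ≈ 138.7°
Leg 6: φ1=-0.6045995, φ2=0.2556331, Δφ=0.8602326, Δλ=3.1315343 rad; a=sin²(Δφ/2)+cosφ1·cosφ2·sin²(Δλ/2)=0.9698431883; c=2·atan2(√a, √(1-a))=2.792508547; dist=6371·c=17791.072 ≈ 17791.1 km; running total=71940.9 km
Leg 6 bearing: y=sinΔλ·cosφ2=0.00973131, x=cosφ1·sinφ2-sinφ1·cosφ2·cosΔλ=-0.34189884; θ=atan2(y, x)=178.3697° ≈ 178.4°

Leg 1: dist=11631.3 km, bearing=338.6°
Leg 2: dist=5373.7 km, bearing=55.1°
Leg 3: dist=15027.5 km, bearing=101.1°
Leg 4: dist=11770.2 km, bearing=160.5°
Leg 5: dist=10347.1 km, bearing=138.7°
Leg 6: dist=17791.1 km, bearing=178.4°
Total: 71940.9 km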